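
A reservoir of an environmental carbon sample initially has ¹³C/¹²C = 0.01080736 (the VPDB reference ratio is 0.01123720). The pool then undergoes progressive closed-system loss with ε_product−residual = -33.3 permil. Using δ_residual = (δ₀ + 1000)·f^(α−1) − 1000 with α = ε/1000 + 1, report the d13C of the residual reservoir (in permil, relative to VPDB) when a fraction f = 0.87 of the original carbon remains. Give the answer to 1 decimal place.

-33.8 permil

δ₀ = (0.01080736/0.01123720 − 1)×1000 = (0.961748 − 1)×1000 = -38.252 permil
α − 1 = ε/1000 = -0.0333
f^(α−1) = 0.87^(-0.0333) = 1.004648
δ_res = (-38.252 + 1000) × 1.004648 − 1000 = 966.219 − 1000 = -33.78 permil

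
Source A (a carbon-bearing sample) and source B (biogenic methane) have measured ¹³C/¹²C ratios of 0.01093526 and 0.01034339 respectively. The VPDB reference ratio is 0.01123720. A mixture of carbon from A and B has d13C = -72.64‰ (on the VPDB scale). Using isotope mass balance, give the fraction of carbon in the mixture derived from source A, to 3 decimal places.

0.131

δ_A = (0.01093526/0.01123720 − 1)×1000 = (0.973130 − 1)×1000 = -26.870‰
δ_B = (0.01034339/0.01123720 − 1)×1000 = (0.920460 − 1)×1000 = -79.540‰
f_A = (δ_mix − δ_B)/(δ_A − δ_B) = (-72.64 − (-79.540))/(-26.870 − (-79.540))
f_A = 6.900 / 52.671 = 0.1310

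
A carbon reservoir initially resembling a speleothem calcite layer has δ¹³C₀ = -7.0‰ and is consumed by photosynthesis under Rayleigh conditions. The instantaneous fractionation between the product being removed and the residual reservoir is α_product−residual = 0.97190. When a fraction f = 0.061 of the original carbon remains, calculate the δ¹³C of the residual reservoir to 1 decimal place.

74.2‰

Rayleigh residual: δ_res = (δ₀ + 1000)·f^(α−1) − 1000
α − 1 = -0.02810
f^(α−1) = 0.061^(-0.02810) = 1.081763
δ_res = (-7.0 + 1000) × 1.081763 − 1000 = 1074.191 − 1000 = 74.19‰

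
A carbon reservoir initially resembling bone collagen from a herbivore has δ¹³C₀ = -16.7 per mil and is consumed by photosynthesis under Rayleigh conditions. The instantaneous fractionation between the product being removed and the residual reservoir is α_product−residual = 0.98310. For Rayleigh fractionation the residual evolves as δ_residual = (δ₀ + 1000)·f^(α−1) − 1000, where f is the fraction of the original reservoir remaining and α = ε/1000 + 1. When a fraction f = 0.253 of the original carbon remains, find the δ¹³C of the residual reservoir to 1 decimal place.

6.4 per mil

Rayleigh residual: δ_res = (δ₀ + 1000)·f^(α−1) − 1000
α − 1 = -0.01690
f^(α−1) = 0.253^(-0.01690) = 1.023499
δ_res = (-16.7 + 1000) × 1.023499 − 1000 = 1006.406 − 1000 = 6.41 per mil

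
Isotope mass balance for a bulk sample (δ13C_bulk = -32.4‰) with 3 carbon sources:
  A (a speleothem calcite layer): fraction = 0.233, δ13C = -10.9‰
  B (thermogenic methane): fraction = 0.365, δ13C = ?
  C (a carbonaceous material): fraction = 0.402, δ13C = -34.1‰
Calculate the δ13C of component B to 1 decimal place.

Isotope mass balance: δ_bulk = Σ fᵢ·δᵢ.
-32.4 = 0.233×(-10.9) + 0.365×δ_B + 0.402×(-34.1)
0.365·δ_B = -32.4 − (-16.248) = -16.152
δ_B = -16.152 / 0.365 = -44.25‰

-44.3‰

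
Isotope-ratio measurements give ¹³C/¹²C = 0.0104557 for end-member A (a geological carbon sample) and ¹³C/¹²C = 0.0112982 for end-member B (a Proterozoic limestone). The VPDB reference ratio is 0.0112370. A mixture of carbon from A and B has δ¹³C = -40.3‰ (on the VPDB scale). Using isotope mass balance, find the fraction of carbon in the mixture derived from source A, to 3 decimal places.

δ_A = (0.0104557/0.0112370 − 1)×1000 = (0.930471 − 1)×1000 = -69.529‰
δ_B = (0.0112982/0.0112370 − 1)×1000 = (1.005446 − 1)×1000 = 5.446‰
f_A = (δ_mix − δ_B)/(δ_A − δ_B) = (-40.3 − (5.446))/(-69.529 − (5.446))
f_A = -45.746 / -74.976 = 0.6101

0.610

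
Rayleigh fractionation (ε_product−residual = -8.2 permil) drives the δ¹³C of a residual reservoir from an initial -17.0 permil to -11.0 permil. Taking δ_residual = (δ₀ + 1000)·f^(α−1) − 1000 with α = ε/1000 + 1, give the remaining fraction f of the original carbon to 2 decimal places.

α − 1 = ε/1000 = -0.0082
(δ_res + 1000)/(δ₀ + 1000) = (-11.0 + 1000)/(-17.0 + 1000) = 989.0/983.0 = 1.006104
f = 1.006104^(1/-0.0082) = exp(ln(1.006104)/-0.0082) = exp(0.00609/-0.0082)
f = exp(-0.7421) = 0.4761

0.48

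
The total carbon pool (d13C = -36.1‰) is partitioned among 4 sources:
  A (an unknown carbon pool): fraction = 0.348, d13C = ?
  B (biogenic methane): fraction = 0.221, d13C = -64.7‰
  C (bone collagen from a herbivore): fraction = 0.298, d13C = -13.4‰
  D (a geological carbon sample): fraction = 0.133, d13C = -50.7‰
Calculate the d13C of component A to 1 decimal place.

-31.8‰

Isotope mass balance: δ_bulk = Σ fᵢ·δᵢ.
-36.1 = 0.348×δ_A + 0.221×(-64.7) + 0.298×(-13.4) + 0.133×(-50.7)
0.348·δ_A = -36.1 − (-25.035) = -11.065
δ_A = -11.065 / 0.348 = -31.80‰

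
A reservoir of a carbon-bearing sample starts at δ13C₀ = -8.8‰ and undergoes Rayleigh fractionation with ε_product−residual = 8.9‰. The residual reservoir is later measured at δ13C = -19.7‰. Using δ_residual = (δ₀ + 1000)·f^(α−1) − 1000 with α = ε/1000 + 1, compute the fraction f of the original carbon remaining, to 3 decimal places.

α − 1 = ε/1000 = 0.0089
(δ_res + 1000)/(δ₀ + 1000) = (-19.7 + 1000)/(-8.8 + 1000) = 980.3/991.2 = 0.989003
f = 0.989003^(1/0.0089) = exp(ln(0.989003)/0.0089) = exp(-0.01106/0.0089)
f = exp(-1.2424) = 0.2887

0.289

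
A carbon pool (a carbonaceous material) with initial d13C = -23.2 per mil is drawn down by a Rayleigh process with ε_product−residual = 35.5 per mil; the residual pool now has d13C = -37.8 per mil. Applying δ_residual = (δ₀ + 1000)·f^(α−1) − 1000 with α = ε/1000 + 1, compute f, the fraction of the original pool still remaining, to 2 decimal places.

0.65

α − 1 = ε/1000 = 0.0355
(δ_res + 1000)/(δ₀ + 1000) = (-37.8 + 1000)/(-23.2 + 1000) = 962.2/976.8 = 0.985053
f = 0.985053^(1/0.0355) = exp(ln(0.985053)/0.0355) = exp(-0.01506/0.0355)
f = exp(-0.4242) = 0.6543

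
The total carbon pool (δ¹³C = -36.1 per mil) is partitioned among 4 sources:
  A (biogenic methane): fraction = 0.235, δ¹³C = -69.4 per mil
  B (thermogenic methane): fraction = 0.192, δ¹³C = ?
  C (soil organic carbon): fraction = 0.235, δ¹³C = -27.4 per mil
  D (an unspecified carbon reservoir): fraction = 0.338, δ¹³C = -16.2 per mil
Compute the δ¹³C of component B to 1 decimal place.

Isotope mass balance: δ_bulk = Σ fᵢ·δᵢ.
-36.1 = 0.235×(-69.4) + 0.192×δ_B + 0.235×(-27.4) + 0.338×(-16.2)
0.192·δ_B = -36.1 − (-28.224) = -7.876
δ_B = -7.876 / 0.192 = -41.02 per mil

-41.0 per mil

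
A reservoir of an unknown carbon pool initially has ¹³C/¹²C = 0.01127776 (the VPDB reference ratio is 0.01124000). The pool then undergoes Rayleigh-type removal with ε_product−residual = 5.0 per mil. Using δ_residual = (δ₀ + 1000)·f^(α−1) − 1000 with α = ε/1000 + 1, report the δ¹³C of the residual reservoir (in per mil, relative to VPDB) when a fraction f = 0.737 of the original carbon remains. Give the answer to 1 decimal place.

δ₀ = (0.01127776/0.01124000 − 1)×1000 = (1.003359 − 1)×1000 = 3.359 per mil
α − 1 = ε/1000 = 0.0050
f^(α−1) = 0.737^(0.0050) = 0.998475
δ_res = (3.359 + 1000) × 0.998475 − 1000 = 1001.830 − 1000 = 1.83 per mil

1.8 per mil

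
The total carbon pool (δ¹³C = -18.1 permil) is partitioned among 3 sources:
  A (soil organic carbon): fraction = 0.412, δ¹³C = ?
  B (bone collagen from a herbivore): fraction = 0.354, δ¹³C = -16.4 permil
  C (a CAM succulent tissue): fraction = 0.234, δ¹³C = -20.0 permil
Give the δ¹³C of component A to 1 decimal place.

-18.5 permil

Isotope mass balance: δ_bulk = Σ fᵢ·δᵢ.
-18.1 = 0.412×δ_A + 0.354×(-16.4) + 0.234×(-20.0)
0.412·δ_A = -18.1 − (-10.486) = -7.614
δ_A = -7.614 / 0.412 = -18.48 permil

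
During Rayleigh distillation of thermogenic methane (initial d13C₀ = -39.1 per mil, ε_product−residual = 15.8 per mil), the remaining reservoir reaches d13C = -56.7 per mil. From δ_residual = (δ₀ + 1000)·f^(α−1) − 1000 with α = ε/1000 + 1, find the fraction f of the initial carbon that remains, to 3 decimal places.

α − 1 = ε/1000 = 0.0158
(δ_res + 1000)/(δ₀ + 1000) = (-56.7 + 1000)/(-39.1 + 1000) = 943.3/960.9 = 0.981684
f = 0.981684^(1/0.0158) = exp(ln(0.981684)/0.0158) = exp(-0.01849/0.0158)
f = exp(-1.1700) = 0.3104

0.310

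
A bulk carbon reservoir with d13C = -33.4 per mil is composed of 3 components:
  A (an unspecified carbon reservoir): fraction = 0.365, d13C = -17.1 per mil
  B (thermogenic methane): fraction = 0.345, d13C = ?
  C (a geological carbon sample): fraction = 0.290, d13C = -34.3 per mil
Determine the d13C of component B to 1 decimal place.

Isotope mass balance: δ_bulk = Σ fᵢ·δᵢ.
-33.4 = 0.365×(-17.1) + 0.345×δ_B + 0.290×(-34.3)
0.345·δ_B = -33.4 − (-16.188) = -17.212
δ_B = -17.212 / 0.345 = -49.89 per mil

-49.9 per mil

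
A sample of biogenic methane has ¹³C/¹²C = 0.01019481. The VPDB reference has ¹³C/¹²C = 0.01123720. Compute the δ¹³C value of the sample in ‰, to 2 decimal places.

-92.76‰

δ¹³C = (R_sample / R_standard − 1) × 1000
R_sample / R_standard = 0.01019481 / 0.01123720 = 0.907238
δ¹³C = (0.907238 − 1) × 1000 = -92.762‰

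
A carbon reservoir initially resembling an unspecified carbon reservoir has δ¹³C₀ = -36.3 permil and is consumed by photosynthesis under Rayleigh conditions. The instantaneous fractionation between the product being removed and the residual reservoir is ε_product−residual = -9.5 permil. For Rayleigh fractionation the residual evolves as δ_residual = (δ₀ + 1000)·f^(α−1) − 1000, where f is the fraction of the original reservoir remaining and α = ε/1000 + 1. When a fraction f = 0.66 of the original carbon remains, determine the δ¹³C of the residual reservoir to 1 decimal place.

-32.5 permil

Rayleigh residual: δ_res = (δ₀ + 1000)·f^(α−1) − 1000
α = ε/1000 + 1 = 0.99050, so α − 1 = -0.00950
f^(α−1) = 0.66^(-0.00950) = 1.003955
δ_res = (-36.3 + 1000) × 1.003955 − 1000 = 967.512 − 1000 = -32.49 permil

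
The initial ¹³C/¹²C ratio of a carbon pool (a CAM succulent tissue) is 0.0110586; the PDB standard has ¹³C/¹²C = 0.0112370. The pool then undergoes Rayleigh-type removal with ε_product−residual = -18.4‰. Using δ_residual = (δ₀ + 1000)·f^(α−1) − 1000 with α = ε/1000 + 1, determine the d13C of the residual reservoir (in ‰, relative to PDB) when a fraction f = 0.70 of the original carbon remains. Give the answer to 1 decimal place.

δ₀ = (0.0110586/0.0112370 − 1)×1000 = (0.984124 − 1)×1000 = -15.876‰
α − 1 = ε/1000 = -0.0184
f^(α−1) = 0.70^(-0.0184) = 1.006584
δ_res = (-15.876 + 1000) × 1.006584 − 1000 = 990.604 − 1000 = -9.40‰

-9.4‰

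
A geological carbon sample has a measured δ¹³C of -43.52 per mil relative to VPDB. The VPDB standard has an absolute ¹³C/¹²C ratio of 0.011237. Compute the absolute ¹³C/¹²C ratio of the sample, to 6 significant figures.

0.0107480

R_sample = R_standard × (δ¹³C/1000 + 1)
R_sample = 0.011237 × (-43.52/1000 + 1) = 0.011237 × 0.956480
R_sample = 0.0107480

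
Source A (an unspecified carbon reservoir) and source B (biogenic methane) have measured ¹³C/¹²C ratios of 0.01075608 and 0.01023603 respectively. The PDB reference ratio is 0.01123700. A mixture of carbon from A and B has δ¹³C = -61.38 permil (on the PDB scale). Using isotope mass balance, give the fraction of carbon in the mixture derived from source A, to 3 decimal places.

δ_A = (0.01075608/0.01123700 − 1)×1000 = (0.957202 − 1)×1000 = -42.798 permil
δ_B = (0.01023603/0.01123700 − 1)×1000 = (0.910922 − 1)×1000 = -89.078 permil
f_A = (δ_mix − δ_B)/(δ_A − δ_B) = (-61.38 − (-89.078))/(-42.798 − (-89.078))
f_A = 27.698 / 46.280 = 0.5985

0.598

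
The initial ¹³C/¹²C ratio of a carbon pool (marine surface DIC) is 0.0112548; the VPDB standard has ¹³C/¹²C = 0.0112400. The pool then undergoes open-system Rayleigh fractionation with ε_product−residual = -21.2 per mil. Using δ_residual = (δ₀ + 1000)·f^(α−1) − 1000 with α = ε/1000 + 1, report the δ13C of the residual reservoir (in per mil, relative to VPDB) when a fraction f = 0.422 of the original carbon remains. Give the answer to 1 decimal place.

δ₀ = (0.0112548/0.0112400 − 1)×1000 = (1.001317 − 1)×1000 = 1.317 per mil
α − 1 = ε/1000 = -0.0212
f^(α−1) = 0.422^(-0.0212) = 1.018459
δ_res = (1.317 + 1000) × 1.018459 − 1000 = 1019.800 − 1000 = 19.80 per mil

19.8 per mil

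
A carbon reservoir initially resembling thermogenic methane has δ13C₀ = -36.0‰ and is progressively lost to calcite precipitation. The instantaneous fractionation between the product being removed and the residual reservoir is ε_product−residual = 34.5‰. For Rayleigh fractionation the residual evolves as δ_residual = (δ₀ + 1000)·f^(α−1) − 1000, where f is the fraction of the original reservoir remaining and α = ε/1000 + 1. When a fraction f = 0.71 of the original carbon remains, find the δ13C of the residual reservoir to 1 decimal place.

Rayleigh residual: δ_res = (δ₀ + 1000)·f^(α−1) − 1000
α = ε/1000 + 1 = 1.03450, so α − 1 = 0.03450
f^(α−1) = 0.71^(0.03450) = 0.988254
δ_res = (-36.0 + 1000) × 0.988254 − 1000 = 952.676 − 1000 = -47.32‰

-47.3‰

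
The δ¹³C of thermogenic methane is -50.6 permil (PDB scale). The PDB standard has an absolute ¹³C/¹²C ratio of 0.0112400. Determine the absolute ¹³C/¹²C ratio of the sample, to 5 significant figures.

R_sample = R_standard × (δ¹³C/1000 + 1)
R_sample = 0.0112400 × (-50.6/1000 + 1) = 0.0112400 × 0.949400
R_sample = 0.0106713

0.010671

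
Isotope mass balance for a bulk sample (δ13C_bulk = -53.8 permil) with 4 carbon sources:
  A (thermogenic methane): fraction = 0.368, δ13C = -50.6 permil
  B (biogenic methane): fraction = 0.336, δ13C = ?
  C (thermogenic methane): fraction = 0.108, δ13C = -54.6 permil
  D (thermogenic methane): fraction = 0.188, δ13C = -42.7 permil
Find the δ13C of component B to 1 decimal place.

-63.3 permil

Isotope mass balance: δ_bulk = Σ fᵢ·δᵢ.
-53.8 = 0.368×(-50.6) + 0.336×δ_B + 0.108×(-54.6) + 0.188×(-42.7)
0.336·δ_B = -53.8 − (-32.545) = -21.255
δ_B = -21.255 / 0.336 = -63.26 permil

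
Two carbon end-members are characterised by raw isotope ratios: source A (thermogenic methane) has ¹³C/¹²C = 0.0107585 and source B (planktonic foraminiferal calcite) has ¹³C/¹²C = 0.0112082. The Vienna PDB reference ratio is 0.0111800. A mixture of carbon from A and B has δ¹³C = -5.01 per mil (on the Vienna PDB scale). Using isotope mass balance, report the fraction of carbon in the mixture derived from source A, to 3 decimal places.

δ_A = (0.0107585/0.0111800 − 1)×1000 = (0.962299 − 1)×1000 = -37.701 per mil
δ_B = (0.0112082/0.0111800 − 1)×1000 = (1.002522 − 1)×1000 = 2.522 per mil
f_A = (δ_mix − δ_B)/(δ_A − δ_B) = (-5.01 − (2.522))/(-37.701 − (2.522))
f_A = -7.532 / -40.224 = 0.1873

0.187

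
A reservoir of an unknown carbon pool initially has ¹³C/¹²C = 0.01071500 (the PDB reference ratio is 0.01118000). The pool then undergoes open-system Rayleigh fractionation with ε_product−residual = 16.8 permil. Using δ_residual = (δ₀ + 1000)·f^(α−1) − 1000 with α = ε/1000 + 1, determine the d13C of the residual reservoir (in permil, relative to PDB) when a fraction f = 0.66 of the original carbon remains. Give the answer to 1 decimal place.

δ₀ = (0.01071500/0.01118000 − 1)×1000 = (0.958408 − 1)×1000 = -41.592 permil
α − 1 = ε/1000 = 0.0168
f^(α−1) = 0.66^(0.0168) = 0.993044
δ_res = (-41.592 + 1000) × 0.993044 − 1000 = 951.741 − 1000 = -48.26 permil

-48.3 permil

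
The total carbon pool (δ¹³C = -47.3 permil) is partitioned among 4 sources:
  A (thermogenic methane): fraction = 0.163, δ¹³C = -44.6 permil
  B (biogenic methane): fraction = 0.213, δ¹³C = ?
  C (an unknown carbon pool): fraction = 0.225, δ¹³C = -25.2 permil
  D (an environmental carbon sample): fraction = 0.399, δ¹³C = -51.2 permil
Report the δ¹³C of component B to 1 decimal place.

Isotope mass balance: δ_bulk = Σ fᵢ·δᵢ.
-47.3 = 0.163×(-44.6) + 0.213×δ_B + 0.225×(-25.2) + 0.399×(-51.2)
0.213·δ_B = -47.3 − (-33.369) = -13.931
δ_B = -13.931 / 0.213 = -65.41 permil

-65.4 permil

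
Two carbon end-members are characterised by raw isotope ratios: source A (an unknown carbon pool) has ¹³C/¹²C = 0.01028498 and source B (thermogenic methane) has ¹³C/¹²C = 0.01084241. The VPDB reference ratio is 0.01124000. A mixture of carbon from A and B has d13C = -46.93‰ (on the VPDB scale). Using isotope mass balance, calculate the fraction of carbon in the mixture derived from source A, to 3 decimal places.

δ_A = (0.01028498/0.01124000 − 1)×1000 = (0.915034 − 1)×1000 = -84.966‰
δ_B = (0.01084241/0.01124000 − 1)×1000 = (0.964627 − 1)×1000 = -35.373‰
f_A = (δ_mix − δ_B)/(δ_A − δ_B) = (-46.93 − (-35.373))/(-84.966 − (-35.373))
f_A = -11.557 / -49.593 = 0.2330

0.233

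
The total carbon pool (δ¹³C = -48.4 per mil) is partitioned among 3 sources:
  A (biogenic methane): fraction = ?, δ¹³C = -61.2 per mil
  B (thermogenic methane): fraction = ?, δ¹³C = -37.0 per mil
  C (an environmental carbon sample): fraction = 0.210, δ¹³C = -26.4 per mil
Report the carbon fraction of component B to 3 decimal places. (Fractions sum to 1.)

Let f_B and f_A be the unknown fractions; fractions sum to 1 so f_B + f_A = 0.790.
Mass balance: Σ fᵢ·δᵢ = δ_bulk ⇒ f_B·(-37.0) + f_A·(-61.2) = -48.4 − (-5.544) = -42.856
Substitute f_A = 0.790 − f_B:
f_B·(-37.0 − -61.2) = -42.856 − 0.790×(-61.2) = 5.492
f_B = 5.492 / 24.2 = 0.2269

0.227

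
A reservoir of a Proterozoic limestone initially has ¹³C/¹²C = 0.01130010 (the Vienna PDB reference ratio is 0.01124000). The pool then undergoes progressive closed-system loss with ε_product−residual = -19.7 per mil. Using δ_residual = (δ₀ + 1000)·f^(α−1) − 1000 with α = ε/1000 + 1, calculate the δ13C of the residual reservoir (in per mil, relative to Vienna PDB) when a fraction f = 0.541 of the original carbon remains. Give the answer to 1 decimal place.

17.6 per mil

δ₀ = (0.01130010/0.01124000 − 1)×1000 = (1.005347 − 1)×1000 = 5.347 per mil
α − 1 = ε/1000 = -0.0197
f^(α−1) = 0.541^(-0.0197) = 1.012176
δ_res = (5.347 + 1000) × 1.012176 − 1000 = 1017.588 − 1000 = 17.59 per mil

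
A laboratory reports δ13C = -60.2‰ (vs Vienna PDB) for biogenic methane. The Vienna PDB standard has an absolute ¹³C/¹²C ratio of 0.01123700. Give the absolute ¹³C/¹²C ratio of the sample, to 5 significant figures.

R_sample = R_standard × (δ13C/1000 + 1)
R_sample = 0.01123700 × (-60.2/1000 + 1) = 0.01123700 × 0.939800
R_sample = 0.0105605

0.010561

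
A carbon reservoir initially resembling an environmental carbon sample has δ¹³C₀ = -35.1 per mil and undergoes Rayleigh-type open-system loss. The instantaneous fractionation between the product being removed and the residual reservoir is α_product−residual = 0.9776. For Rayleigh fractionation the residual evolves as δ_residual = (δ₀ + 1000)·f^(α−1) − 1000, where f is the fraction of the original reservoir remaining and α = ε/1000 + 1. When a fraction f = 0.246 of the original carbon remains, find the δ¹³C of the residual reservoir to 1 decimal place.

Rayleigh residual: δ_res = (δ₀ + 1000)·f^(α−1) − 1000
α − 1 = -0.02240
f^(α−1) = 0.246^(-0.02240) = 1.031913
δ_res = (-35.1 + 1000) × 1.031913 − 1000 = 995.693 − 1000 = -4.31 per mil

-4.3 per mil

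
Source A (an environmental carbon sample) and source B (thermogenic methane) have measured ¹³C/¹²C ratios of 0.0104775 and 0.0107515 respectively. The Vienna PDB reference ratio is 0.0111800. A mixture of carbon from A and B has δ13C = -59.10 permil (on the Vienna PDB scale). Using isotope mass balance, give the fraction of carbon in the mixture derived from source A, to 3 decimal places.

0.848

δ_A = (0.0104775/0.0111800 − 1)×1000 = (0.937165 − 1)×1000 = -62.835 permil
δ_B = (0.0107515/0.0111800 − 1)×1000 = (0.961673 − 1)×1000 = -38.327 permil
f_A = (δ_mix − δ_B)/(δ_A − δ_B) = (-59.10 − (-38.327))/(-62.835 − (-38.327))
f_A = -20.773 / -24.508 = 0.8476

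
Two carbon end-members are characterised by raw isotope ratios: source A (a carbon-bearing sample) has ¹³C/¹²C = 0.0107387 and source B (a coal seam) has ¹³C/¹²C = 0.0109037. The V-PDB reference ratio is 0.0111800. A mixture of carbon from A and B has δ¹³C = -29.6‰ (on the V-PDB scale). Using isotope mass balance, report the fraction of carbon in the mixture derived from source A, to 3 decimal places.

0.331

δ_A = (0.0107387/0.0111800 − 1)×1000 = (0.960528 − 1)×1000 = -39.472‰
δ_B = (0.0109037/0.0111800 − 1)×1000 = (0.975286 − 1)×1000 = -24.714‰
f_A = (δ_mix − δ_B)/(δ_A − δ_B) = (-29.6 − (-24.714))/(-39.472 − (-24.714))
f_A = -4.886 / -14.758 = 0.3311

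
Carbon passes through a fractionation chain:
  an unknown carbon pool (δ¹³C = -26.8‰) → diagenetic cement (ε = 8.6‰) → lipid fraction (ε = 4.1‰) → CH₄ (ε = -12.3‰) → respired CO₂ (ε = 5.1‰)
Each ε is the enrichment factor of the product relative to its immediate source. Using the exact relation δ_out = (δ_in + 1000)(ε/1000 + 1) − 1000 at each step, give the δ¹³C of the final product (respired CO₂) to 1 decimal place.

-21.6‰

step 1: δ = (-26.80 + 1000)·(8.6/1000 + 1) − 1000 = -18.43‰
step 2: δ = (-18.43 + 1000)·(4.1/1000 + 1) − 1000 = -14.41‰
step 3: δ = (-14.41 + 1000)·(-12.3/1000 + 1) − 1000 = -26.53‰
step 4: δ = (-26.53 + 1000)·(5.1/1000 + 1) − 1000 = -21.56‰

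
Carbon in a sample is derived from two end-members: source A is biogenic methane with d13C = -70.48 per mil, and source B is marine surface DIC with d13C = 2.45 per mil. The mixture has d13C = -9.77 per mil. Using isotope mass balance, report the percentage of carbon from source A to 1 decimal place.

16.8%

δ_mix = f_A·δ_A + (1 − f_A)·δ_B  ⇒  f_A = (δ_mix − δ_B)/(δ_A − δ_B)
f_A = (-9.77 − (2.45)) / (-70.48 − (2.45))
f_A = -12.22 / -72.93 = 0.1676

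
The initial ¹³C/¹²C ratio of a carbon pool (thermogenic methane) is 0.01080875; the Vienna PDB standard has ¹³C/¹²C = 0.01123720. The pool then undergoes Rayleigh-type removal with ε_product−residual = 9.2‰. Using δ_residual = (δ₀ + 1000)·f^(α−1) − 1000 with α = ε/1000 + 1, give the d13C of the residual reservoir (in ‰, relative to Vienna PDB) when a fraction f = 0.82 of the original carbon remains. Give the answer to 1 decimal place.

δ₀ = (0.01080875/0.01123720 − 1)×1000 = (0.961872 − 1)×1000 = -38.128‰
α − 1 = ε/1000 = 0.0092
f^(α−1) = 0.82^(0.0092) = 0.998176
δ_res = (-38.128 + 1000) × 0.998176 − 1000 = 960.118 − 1000 = -39.88‰

-39.9‰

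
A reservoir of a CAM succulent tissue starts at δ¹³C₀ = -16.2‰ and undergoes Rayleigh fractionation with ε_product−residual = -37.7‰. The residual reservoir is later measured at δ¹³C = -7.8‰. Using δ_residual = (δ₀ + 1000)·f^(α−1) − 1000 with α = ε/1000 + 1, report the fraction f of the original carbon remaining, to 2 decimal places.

α − 1 = ε/1000 = -0.0377
(δ_res + 1000)/(δ₀ + 1000) = (-7.8 + 1000)/(-16.2 + 1000) = 992.2/983.8 = 1.008538
f = 1.008538^(1/-0.0377) = exp(ln(1.008538)/-0.0377) = exp(0.00850/-0.0377)
f = exp(-0.2255) = 0.7981

0.80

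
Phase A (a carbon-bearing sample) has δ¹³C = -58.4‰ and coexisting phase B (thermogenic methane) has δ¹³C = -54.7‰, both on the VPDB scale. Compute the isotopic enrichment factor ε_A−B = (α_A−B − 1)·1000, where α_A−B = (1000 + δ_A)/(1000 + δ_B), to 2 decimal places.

α_A−B = (1000 + -58.4) / (1000 + -54.7) = 941.6 / 945.3 = 0.996086
ε_A−B = (0.996086 − 1) × 1000 = -3.914‰
(The approximation ε ≈ δ_A − δ_B would give -3.7‰.)

-3.91‰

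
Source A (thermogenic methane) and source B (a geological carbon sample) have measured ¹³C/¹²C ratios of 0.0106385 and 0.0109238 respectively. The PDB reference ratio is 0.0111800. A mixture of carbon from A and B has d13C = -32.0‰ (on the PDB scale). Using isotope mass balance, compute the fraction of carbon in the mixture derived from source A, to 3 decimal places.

0.356

δ_A = (0.0106385/0.0111800 − 1)×1000 = (0.951565 − 1)×1000 = -48.435‰
δ_B = (0.0109238/0.0111800 − 1)×1000 = (0.977084 − 1)×1000 = -22.916‰
f_A = (δ_mix − δ_B)/(δ_A − δ_B) = (-32.0 − (-22.916))/(-48.435 − (-22.916))
f_A = -9.084 / -25.519 = 0.3560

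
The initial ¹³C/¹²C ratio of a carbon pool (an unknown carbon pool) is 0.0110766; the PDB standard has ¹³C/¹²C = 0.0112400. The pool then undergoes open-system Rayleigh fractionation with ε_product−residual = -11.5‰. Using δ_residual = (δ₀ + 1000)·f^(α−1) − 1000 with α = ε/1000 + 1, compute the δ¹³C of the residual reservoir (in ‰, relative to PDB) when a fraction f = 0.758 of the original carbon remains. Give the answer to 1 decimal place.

δ₀ = (0.0110766/0.0112400 − 1)×1000 = (0.985463 − 1)×1000 = -14.537‰
α − 1 = ε/1000 = -0.0115
f^(α−1) = 0.758^(-0.0115) = 1.003191
δ_res = (-14.537 + 1000) × 1.003191 − 1000 = 988.608 − 1000 = -11.39‰

-11.4‰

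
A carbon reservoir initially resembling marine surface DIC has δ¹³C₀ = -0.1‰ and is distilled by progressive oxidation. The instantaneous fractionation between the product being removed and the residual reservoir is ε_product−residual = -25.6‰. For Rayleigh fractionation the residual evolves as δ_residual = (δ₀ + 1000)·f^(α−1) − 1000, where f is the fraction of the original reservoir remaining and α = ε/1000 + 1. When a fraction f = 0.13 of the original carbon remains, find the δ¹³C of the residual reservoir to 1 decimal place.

Rayleigh residual: δ_res = (δ₀ + 1000)·f^(α−1) − 1000
α = ε/1000 + 1 = 0.97440, so α − 1 = -0.02560
f^(α−1) = 0.13^(-0.02560) = 1.053618
δ_res = (-0.1 + 1000) × 1.053618 − 1000 = 1053.512 − 1000 = 53.51‰

53.5‰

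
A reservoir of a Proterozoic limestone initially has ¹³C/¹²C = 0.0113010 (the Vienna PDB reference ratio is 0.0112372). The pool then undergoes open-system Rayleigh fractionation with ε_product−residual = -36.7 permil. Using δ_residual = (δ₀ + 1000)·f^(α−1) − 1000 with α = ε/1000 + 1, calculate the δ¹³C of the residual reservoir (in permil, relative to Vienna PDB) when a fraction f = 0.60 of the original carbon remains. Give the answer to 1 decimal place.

24.7 permil

δ₀ = (0.0113010/0.0112372 − 1)×1000 = (1.005678 − 1)×1000 = 5.678 permil
α − 1 = ε/1000 = -0.0367
f^(α−1) = 0.60^(-0.0367) = 1.018924
δ_res = (5.678 + 1000) × 1.018924 − 1000 = 1024.709 − 1000 = 24.71 permil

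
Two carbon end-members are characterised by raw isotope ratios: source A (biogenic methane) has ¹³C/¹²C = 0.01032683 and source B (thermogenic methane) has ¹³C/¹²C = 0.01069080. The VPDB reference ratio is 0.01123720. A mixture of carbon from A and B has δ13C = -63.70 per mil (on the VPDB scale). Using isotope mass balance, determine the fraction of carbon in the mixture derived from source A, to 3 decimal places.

0.465

δ_A = (0.01032683/0.01123720 − 1)×1000 = (0.918986 − 1)×1000 = -81.014 per mil
δ_B = (0.01069080/0.01123720 − 1)×1000 = (0.951376 − 1)×1000 = -48.624 per mil
f_A = (δ_mix − δ_B)/(δ_A − δ_B) = (-63.70 − (-48.624))/(-81.014 − (-48.624))
f_A = -15.076 / -32.390 = 0.4654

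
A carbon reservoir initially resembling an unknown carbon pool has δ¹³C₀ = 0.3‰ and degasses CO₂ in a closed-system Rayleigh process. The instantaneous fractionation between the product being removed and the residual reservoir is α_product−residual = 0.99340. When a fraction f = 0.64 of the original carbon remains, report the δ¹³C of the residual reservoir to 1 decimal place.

3.3‰

Rayleigh residual: δ_res = (δ₀ + 1000)·f^(α−1) − 1000
α − 1 = -0.00660
f^(α−1) = 0.64^(-0.00660) = 1.002950
δ_res = (0.3 + 1000) × 1.002950 − 1000 = 1003.251 − 1000 = 3.25‰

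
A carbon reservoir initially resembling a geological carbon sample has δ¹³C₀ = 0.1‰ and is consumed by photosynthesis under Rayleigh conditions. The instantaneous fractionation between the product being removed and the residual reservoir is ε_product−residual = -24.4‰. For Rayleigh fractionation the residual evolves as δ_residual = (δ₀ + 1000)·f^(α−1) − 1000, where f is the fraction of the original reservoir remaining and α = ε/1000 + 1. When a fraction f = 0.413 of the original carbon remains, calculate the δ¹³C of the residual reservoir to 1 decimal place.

Rayleigh residual: δ_res = (δ₀ + 1000)·f^(α−1) − 1000
α = ε/1000 + 1 = 0.97560, so α − 1 = -0.02440
f^(α−1) = 0.413^(-0.02440) = 1.021812
δ_res = (0.1 + 1000) × 1.021812 − 1000 = 1021.914 − 1000 = 21.91‰

21.9‰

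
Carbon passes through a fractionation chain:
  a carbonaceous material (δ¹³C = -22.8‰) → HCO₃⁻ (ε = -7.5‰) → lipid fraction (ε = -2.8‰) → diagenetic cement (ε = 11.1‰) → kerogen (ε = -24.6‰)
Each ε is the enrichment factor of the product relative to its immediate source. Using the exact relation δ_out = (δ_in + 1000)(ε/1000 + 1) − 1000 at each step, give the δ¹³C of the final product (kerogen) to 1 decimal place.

step 1: δ = (-22.80 + 1000)·(-7.5/1000 + 1) − 1000 = -30.13‰
step 2: δ = (-30.13 + 1000)·(-2.8/1000 + 1) − 1000 = -32.84‰
step 3: δ = (-32.84 + 1000)·(11.1/1000 + 1) − 1000 = -22.11‰
step 4: δ = (-22.11 + 1000)·(-24.6/1000 + 1) − 1000 = -46.17‰

-46.2‰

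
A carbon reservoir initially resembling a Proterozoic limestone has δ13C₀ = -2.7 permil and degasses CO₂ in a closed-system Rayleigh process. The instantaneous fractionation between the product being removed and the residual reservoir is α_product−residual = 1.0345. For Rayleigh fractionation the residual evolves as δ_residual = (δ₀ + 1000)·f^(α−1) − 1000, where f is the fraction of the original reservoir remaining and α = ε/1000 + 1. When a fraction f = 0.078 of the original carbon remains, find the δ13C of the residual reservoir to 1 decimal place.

Rayleigh residual: δ_res = (δ₀ + 1000)·f^(α−1) − 1000
α − 1 = 0.03450
f^(α−1) = 0.078^(0.03450) = 0.915751
δ_res = (-2.7 + 1000) × 0.915751 − 1000 = 913.278 − 1000 = -86.72 permil

-86.7 permil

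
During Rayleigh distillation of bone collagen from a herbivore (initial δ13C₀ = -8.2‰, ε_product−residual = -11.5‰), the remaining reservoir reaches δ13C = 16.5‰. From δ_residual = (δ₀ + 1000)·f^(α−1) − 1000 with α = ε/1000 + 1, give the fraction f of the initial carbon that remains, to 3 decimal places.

0.118

α − 1 = ε/1000 = -0.0115
(δ_res + 1000)/(δ₀ + 1000) = (16.5 + 1000)/(-8.2 + 1000) = 1016.5/991.8 = 1.024904
f = 1.024904^(1/-0.0115) = exp(ln(1.024904)/-0.0115) = exp(0.02460/-0.0115)
f = exp(-2.1391) = 0.1178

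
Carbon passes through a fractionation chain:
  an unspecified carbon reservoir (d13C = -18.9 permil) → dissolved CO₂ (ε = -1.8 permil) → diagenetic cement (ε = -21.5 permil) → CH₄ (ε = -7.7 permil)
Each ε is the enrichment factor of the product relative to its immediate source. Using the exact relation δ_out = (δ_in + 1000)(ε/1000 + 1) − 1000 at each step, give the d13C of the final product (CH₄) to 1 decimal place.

step 1: δ = (-18.90 + 1000)·(-1.8/1000 + 1) − 1000 = -20.67 permil
step 2: δ = (-20.67 + 1000)·(-21.5/1000 + 1) − 1000 = -41.72 permil
step 3: δ = (-41.72 + 1000)·(-7.7/1000 + 1) − 1000 = -49.10 permil

-49.1 permil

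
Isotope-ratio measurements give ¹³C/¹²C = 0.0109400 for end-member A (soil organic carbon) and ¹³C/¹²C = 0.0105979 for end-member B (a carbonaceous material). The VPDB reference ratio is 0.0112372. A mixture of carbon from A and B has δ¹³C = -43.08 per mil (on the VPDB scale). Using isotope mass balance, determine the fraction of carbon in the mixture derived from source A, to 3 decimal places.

δ_A = (0.0109400/0.0112372 − 1)×1000 = (0.973552 − 1)×1000 = -26.448 per mil
δ_B = (0.0105979/0.0112372 − 1)×1000 = (0.943109 − 1)×1000 = -56.891 per mil
f_A = (δ_mix − δ_B)/(δ_A − δ_B) = (-43.08 − (-56.891))/(-26.448 − (-56.891))
f_A = 13.811 / 30.444 = 0.4537

0.454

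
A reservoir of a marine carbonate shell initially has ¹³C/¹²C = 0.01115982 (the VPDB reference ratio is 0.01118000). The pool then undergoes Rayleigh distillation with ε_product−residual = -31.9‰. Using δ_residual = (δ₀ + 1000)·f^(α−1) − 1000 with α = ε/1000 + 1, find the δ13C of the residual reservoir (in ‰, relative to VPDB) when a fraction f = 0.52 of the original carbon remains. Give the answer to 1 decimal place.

δ₀ = (0.01115982/0.01118000 − 1)×1000 = (0.998195 − 1)×1000 = -1.805‰
α − 1 = ε/1000 = -0.0319
f^(α−1) = 0.52^(-0.0319) = 1.021079
δ_res = (-1.805 + 1000) × 1.021079 − 1000 = 1019.236 − 1000 = 19.24‰

19.2‰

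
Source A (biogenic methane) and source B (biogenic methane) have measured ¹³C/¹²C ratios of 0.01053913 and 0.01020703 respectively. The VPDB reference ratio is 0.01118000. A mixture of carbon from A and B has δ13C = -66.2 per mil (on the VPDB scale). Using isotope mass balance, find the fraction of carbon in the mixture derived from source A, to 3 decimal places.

0.701

δ_A = (0.01053913/0.01118000 − 1)×1000 = (0.942677 − 1)×1000 = -57.323 per mil
δ_B = (0.01020703/0.01118000 − 1)×1000 = (0.912972 − 1)×1000 = -87.028 per mil
f_A = (δ_mix − δ_B)/(δ_A − δ_B) = (-66.2 − (-87.028))/(-57.323 − (-87.028))
f_A = 20.828 / 29.705 = 0.7012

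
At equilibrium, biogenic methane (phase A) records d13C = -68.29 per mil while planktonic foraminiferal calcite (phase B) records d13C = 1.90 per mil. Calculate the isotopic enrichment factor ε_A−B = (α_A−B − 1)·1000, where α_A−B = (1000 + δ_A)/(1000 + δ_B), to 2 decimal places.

-70.06 per mil

α_A−B = (1000 + -68.29) / (1000 + 1.90) = 931.71 / 1001.90 = 0.929943
ε_A−B = (0.929943 − 1) × 1000 = -70.057 per mil
(The approximation ε ≈ δ_A − δ_B would give -70.19 per mil.)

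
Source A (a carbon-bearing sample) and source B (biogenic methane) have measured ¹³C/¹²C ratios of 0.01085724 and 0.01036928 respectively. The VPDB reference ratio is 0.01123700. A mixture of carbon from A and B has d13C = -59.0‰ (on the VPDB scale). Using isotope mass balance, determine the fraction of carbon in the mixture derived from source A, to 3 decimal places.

δ_A = (0.01085724/0.01123700 − 1)×1000 = (0.966205 − 1)×1000 = -33.795‰
δ_B = (0.01036928/0.01123700 − 1)×1000 = (0.922780 − 1)×1000 = -77.220‰
f_A = (δ_mix − δ_B)/(δ_A − δ_B) = (-59.0 − (-77.220))/(-33.795 − (-77.220))
f_A = 18.220 / 43.424 = 0.4196

0.420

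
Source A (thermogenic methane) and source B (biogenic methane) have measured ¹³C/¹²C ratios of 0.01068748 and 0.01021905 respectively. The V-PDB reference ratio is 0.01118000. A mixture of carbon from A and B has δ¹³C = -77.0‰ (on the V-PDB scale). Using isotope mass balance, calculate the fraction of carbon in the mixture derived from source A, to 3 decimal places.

δ_A = (0.01068748/0.01118000 − 1)×1000 = (0.955946 − 1)×1000 = -44.054‰
δ_B = (0.01021905/0.01118000 − 1)×1000 = (0.914047 − 1)×1000 = -85.953‰
f_A = (δ_mix − δ_B)/(δ_A − δ_B) = (-77.0 − (-85.953))/(-44.054 − (-85.953))
f_A = 8.953 / 41.899 = 0.2137

0.214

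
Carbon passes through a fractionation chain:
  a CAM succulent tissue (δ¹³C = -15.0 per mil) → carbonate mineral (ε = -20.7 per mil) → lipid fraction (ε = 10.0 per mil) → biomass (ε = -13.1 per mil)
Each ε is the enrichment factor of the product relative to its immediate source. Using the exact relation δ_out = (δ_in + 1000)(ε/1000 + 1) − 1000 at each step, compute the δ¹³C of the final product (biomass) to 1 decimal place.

step 1: δ = (-15.00 + 1000)·(-20.7/1000 + 1) − 1000 = -35.39 per mil
step 2: δ = (-35.39 + 1000)·(10.0/1000 + 1) − 1000 = -25.74 per mil
step 3: δ = (-25.74 + 1000)·(-13.1/1000 + 1) − 1000 = -38.51 per mil

-38.5 per mil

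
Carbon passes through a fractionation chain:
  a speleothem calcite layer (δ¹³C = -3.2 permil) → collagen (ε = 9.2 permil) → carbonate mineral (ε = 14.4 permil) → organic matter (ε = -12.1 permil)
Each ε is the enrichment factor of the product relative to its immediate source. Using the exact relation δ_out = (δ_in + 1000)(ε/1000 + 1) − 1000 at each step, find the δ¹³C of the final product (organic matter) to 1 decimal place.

8.1 permil

step 1: δ = (-3.20 + 1000)·(9.2/1000 + 1) − 1000 = 5.97 permil
step 2: δ = (5.97 + 1000)·(14.4/1000 + 1) − 1000 = 20.46 permil
step 3: δ = (20.46 + 1000)·(-12.1/1000 + 1) − 1000 = 8.11 permil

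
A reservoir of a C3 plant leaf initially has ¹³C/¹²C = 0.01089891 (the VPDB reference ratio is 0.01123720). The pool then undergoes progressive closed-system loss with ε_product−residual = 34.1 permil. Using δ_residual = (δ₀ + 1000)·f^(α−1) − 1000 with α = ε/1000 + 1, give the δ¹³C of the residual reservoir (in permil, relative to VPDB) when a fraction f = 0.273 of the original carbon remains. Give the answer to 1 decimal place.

δ₀ = (0.01089891/0.01123720 − 1)×1000 = (0.969896 − 1)×1000 = -30.104 permil
α − 1 = ε/1000 = 0.0341
f^(α−1) = 0.273^(0.0341) = 0.956694
δ_res = (-30.104 + 1000) × 0.956694 − 1000 = 927.893 − 1000 = -72.11 permil

-72.1 permil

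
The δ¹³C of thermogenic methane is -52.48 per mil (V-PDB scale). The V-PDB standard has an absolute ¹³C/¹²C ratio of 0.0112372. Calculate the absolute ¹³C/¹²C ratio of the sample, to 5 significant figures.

R_sample = R_standard × (δ¹³C/1000 + 1)
R_sample = 0.0112372 × (-52.48/1000 + 1) = 0.0112372 × 0.947520
R_sample = 0.0106475

0.010647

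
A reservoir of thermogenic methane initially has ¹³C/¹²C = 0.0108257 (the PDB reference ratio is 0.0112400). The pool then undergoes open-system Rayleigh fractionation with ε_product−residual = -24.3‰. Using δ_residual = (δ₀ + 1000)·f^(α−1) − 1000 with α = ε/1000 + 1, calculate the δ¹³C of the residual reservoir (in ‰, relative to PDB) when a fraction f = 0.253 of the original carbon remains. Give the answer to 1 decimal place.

δ₀ = (0.0108257/0.0112400 − 1)×1000 = (0.963141 − 1)×1000 = -36.859‰
α − 1 = ε/1000 = -0.0243
f^(α−1) = 0.253^(-0.0243) = 1.033961
δ_res = (-36.859 + 1000) × 1.033961 − 1000 = 995.850 − 1000 = -4.15‰

-4.2‰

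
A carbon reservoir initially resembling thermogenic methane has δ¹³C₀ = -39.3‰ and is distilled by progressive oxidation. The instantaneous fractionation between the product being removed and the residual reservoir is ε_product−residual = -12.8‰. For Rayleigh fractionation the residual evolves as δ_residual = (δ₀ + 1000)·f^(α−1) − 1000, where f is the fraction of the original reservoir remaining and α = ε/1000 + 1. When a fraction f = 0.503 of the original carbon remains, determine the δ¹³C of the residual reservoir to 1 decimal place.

-30.8‰

Rayleigh residual: δ_res = (δ₀ + 1000)·f^(α−1) − 1000
α = ε/1000 + 1 = 0.98720, so α − 1 = -0.01280
f^(α−1) = 0.503^(-0.01280) = 1.008835
δ_res = (-39.3 + 1000) × 1.008835 − 1000 = 969.187 − 1000 = -30.81‰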